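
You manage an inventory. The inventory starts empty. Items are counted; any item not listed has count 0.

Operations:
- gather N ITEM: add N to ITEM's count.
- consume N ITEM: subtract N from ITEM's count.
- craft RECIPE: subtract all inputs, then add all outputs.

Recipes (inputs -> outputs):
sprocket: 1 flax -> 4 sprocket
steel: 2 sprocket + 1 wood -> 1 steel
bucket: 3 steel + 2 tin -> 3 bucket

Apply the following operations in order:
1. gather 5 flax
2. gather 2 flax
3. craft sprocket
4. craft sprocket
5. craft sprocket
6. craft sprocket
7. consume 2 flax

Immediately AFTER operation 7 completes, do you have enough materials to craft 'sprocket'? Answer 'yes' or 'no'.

Answer: yes

Derivation:
After 1 (gather 5 flax): flax=5
After 2 (gather 2 flax): flax=7
After 3 (craft sprocket): flax=6 sprocket=4
After 4 (craft sprocket): flax=5 sprocket=8
After 5 (craft sprocket): flax=4 sprocket=12
After 6 (craft sprocket): flax=3 sprocket=16
After 7 (consume 2 flax): flax=1 sprocket=16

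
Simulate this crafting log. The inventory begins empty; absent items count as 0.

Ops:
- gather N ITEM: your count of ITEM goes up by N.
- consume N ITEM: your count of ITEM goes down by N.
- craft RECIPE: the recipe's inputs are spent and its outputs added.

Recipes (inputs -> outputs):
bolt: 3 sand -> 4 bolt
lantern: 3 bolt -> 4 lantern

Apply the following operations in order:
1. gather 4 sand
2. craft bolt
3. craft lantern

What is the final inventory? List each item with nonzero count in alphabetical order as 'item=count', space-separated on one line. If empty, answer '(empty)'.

After 1 (gather 4 sand): sand=4
After 2 (craft bolt): bolt=4 sand=1
After 3 (craft lantern): bolt=1 lantern=4 sand=1

Answer: bolt=1 lantern=4 sand=1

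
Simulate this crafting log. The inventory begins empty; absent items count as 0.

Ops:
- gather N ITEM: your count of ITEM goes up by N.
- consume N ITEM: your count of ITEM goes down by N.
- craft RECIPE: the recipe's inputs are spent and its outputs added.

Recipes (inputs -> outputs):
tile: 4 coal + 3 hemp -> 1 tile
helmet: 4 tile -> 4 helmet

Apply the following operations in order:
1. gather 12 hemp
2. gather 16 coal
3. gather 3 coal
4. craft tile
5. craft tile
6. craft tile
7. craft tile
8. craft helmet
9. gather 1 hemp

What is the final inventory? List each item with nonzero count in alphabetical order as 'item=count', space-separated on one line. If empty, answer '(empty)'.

Answer: coal=3 helmet=4 hemp=1

Derivation:
After 1 (gather 12 hemp): hemp=12
After 2 (gather 16 coal): coal=16 hemp=12
After 3 (gather 3 coal): coal=19 hemp=12
After 4 (craft tile): coal=15 hemp=9 tile=1
After 5 (craft tile): coal=11 hemp=6 tile=2
After 6 (craft tile): coal=7 hemp=3 tile=3
After 7 (craft tile): coal=3 tile=4
After 8 (craft helmet): coal=3 helmet=4
After 9 (gather 1 hemp): coal=3 helmet=4 hemp=1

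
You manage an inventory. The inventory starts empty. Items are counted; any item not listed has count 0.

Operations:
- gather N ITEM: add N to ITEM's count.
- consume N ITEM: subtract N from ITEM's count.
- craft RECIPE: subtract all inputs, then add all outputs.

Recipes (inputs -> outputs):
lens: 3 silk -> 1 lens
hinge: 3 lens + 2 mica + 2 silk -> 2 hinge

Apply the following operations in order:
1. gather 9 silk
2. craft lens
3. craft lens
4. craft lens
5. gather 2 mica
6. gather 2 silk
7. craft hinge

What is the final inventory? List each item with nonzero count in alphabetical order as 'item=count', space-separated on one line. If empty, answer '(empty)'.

Answer: hinge=2

Derivation:
After 1 (gather 9 silk): silk=9
After 2 (craft lens): lens=1 silk=6
After 3 (craft lens): lens=2 silk=3
After 4 (craft lens): lens=3
After 5 (gather 2 mica): lens=3 mica=2
After 6 (gather 2 silk): lens=3 mica=2 silk=2
After 7 (craft hinge): hinge=2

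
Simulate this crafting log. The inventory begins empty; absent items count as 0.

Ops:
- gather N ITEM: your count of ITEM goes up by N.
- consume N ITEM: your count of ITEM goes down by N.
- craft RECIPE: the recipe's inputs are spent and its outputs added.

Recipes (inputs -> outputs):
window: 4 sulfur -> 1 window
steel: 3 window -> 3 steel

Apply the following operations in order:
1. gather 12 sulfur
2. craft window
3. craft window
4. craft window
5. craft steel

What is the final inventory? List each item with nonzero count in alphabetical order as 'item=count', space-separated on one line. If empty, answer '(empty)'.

After 1 (gather 12 sulfur): sulfur=12
After 2 (craft window): sulfur=8 window=1
After 3 (craft window): sulfur=4 window=2
After 4 (craft window): window=3
After 5 (craft steel): steel=3

Answer: steel=3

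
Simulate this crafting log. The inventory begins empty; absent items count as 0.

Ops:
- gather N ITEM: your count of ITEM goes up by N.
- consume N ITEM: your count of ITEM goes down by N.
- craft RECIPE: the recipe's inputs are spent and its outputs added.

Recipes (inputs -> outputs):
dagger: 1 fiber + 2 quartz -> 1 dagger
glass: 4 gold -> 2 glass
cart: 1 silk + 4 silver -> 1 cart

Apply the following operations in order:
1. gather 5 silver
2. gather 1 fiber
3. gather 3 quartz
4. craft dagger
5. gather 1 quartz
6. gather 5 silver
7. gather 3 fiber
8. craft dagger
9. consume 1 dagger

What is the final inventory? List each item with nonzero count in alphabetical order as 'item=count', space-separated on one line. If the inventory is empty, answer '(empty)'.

After 1 (gather 5 silver): silver=5
After 2 (gather 1 fiber): fiber=1 silver=5
After 3 (gather 3 quartz): fiber=1 quartz=3 silver=5
After 4 (craft dagger): dagger=1 quartz=1 silver=5
After 5 (gather 1 quartz): dagger=1 quartz=2 silver=5
After 6 (gather 5 silver): dagger=1 quartz=2 silver=10
After 7 (gather 3 fiber): dagger=1 fiber=3 quartz=2 silver=10
After 8 (craft dagger): dagger=2 fiber=2 silver=10
After 9 (consume 1 dagger): dagger=1 fiber=2 silver=10

Answer: dagger=1 fiber=2 silver=10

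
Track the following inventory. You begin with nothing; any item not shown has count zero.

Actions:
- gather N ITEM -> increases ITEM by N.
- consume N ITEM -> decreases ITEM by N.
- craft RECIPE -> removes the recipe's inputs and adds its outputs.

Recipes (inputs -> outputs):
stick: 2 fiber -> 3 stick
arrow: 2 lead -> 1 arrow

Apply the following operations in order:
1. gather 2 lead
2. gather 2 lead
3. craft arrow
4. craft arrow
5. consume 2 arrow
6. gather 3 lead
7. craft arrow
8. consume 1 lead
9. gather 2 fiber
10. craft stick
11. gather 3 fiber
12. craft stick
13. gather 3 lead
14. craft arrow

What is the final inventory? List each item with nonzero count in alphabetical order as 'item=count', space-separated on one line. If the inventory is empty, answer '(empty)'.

After 1 (gather 2 lead): lead=2
After 2 (gather 2 lead): lead=4
After 3 (craft arrow): arrow=1 lead=2
After 4 (craft arrow): arrow=2
After 5 (consume 2 arrow): (empty)
After 6 (gather 3 lead): lead=3
After 7 (craft arrow): arrow=1 lead=1
After 8 (consume 1 lead): arrow=1
After 9 (gather 2 fiber): arrow=1 fiber=2
After 10 (craft stick): arrow=1 stick=3
After 11 (gather 3 fiber): arrow=1 fiber=3 stick=3
After 12 (craft stick): arrow=1 fiber=1 stick=6
After 13 (gather 3 lead): arrow=1 fiber=1 lead=3 stick=6
After 14 (craft arrow): arrow=2 fiber=1 lead=1 stick=6

Answer: arrow=2 fiber=1 lead=1 stick=6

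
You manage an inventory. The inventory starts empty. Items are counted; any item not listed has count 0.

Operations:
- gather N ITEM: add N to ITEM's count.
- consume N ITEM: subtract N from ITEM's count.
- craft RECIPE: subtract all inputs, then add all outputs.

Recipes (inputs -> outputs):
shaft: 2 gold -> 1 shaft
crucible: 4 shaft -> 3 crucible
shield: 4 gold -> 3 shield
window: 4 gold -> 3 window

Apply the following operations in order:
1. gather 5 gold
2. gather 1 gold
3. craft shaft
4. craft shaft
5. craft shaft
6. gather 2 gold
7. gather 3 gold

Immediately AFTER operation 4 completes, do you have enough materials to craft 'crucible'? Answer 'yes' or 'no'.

After 1 (gather 5 gold): gold=5
After 2 (gather 1 gold): gold=6
After 3 (craft shaft): gold=4 shaft=1
After 4 (craft shaft): gold=2 shaft=2

Answer: no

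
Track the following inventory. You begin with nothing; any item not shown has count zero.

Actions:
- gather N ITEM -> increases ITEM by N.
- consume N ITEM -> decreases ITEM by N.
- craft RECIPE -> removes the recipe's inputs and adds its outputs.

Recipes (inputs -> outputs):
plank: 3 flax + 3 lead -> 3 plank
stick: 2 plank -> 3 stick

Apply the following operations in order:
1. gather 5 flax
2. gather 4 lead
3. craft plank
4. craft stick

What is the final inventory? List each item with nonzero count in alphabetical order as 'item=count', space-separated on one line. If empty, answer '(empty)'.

After 1 (gather 5 flax): flax=5
After 2 (gather 4 lead): flax=5 lead=4
After 3 (craft plank): flax=2 lead=1 plank=3
After 4 (craft stick): flax=2 lead=1 plank=1 stick=3

Answer: flax=2 lead=1 plank=1 stick=3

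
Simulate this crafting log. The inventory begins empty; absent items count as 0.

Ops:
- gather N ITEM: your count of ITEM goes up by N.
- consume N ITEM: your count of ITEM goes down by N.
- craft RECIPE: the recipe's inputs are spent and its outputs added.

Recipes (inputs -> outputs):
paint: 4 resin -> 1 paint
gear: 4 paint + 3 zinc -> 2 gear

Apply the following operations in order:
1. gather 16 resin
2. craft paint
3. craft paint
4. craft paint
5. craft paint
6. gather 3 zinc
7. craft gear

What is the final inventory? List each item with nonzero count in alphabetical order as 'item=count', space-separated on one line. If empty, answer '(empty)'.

Answer: gear=2

Derivation:
After 1 (gather 16 resin): resin=16
After 2 (craft paint): paint=1 resin=12
After 3 (craft paint): paint=2 resin=8
After 4 (craft paint): paint=3 resin=4
After 5 (craft paint): paint=4
After 6 (gather 3 zinc): paint=4 zinc=3
After 7 (craft gear): gear=2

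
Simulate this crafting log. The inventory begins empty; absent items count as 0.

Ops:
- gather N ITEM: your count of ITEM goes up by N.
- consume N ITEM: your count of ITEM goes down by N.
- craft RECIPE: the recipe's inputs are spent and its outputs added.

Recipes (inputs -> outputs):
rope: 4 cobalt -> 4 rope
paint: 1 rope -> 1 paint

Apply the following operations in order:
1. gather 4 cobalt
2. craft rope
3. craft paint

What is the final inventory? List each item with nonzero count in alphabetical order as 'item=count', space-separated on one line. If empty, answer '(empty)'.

Answer: paint=1 rope=3

Derivation:
After 1 (gather 4 cobalt): cobalt=4
After 2 (craft rope): rope=4
After 3 (craft paint): paint=1 rope=3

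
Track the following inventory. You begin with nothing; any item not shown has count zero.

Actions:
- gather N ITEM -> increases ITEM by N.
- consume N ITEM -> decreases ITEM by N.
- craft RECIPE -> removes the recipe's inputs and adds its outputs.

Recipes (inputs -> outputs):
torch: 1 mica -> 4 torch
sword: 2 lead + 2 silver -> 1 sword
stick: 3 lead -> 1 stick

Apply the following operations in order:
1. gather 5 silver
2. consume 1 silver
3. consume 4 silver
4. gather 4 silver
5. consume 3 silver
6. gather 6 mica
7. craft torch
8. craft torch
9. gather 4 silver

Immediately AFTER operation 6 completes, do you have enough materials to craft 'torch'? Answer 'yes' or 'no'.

After 1 (gather 5 silver): silver=5
After 2 (consume 1 silver): silver=4
After 3 (consume 4 silver): (empty)
After 4 (gather 4 silver): silver=4
After 5 (consume 3 silver): silver=1
After 6 (gather 6 mica): mica=6 silver=1

Answer: yes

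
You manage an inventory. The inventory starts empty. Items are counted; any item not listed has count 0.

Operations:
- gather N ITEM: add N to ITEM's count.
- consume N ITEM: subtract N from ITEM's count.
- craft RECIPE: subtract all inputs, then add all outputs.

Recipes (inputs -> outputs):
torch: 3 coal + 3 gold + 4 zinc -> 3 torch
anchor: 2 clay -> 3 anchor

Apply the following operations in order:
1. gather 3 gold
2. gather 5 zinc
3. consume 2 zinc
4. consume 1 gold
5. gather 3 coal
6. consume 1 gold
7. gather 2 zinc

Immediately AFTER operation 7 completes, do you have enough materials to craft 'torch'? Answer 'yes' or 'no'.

After 1 (gather 3 gold): gold=3
After 2 (gather 5 zinc): gold=3 zinc=5
After 3 (consume 2 zinc): gold=3 zinc=3
After 4 (consume 1 gold): gold=2 zinc=3
After 5 (gather 3 coal): coal=3 gold=2 zinc=3
After 6 (consume 1 gold): coal=3 gold=1 zinc=3
After 7 (gather 2 zinc): coal=3 gold=1 zinc=5

Answer: no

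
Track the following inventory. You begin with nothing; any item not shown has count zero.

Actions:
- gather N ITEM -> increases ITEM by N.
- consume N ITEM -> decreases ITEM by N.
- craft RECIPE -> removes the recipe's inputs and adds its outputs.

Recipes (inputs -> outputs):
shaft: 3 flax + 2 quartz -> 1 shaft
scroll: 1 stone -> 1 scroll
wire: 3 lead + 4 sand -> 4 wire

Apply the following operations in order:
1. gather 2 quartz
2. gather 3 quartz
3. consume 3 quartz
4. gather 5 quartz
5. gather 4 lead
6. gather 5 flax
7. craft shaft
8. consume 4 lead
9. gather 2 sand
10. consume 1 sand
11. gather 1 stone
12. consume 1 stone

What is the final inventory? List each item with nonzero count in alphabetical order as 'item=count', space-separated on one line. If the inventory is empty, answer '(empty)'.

Answer: flax=2 quartz=5 sand=1 shaft=1

Derivation:
After 1 (gather 2 quartz): quartz=2
After 2 (gather 3 quartz): quartz=5
After 3 (consume 3 quartz): quartz=2
After 4 (gather 5 quartz): quartz=7
After 5 (gather 4 lead): lead=4 quartz=7
After 6 (gather 5 flax): flax=5 lead=4 quartz=7
After 7 (craft shaft): flax=2 lead=4 quartz=5 shaft=1
After 8 (consume 4 lead): flax=2 quartz=5 shaft=1
After 9 (gather 2 sand): flax=2 quartz=5 sand=2 shaft=1
After 10 (consume 1 sand): flax=2 quartz=5 sand=1 shaft=1
After 11 (gather 1 stone): flax=2 quartz=5 sand=1 shaft=1 stone=1
After 12 (consume 1 stone): flax=2 quartz=5 sand=1 shaft=1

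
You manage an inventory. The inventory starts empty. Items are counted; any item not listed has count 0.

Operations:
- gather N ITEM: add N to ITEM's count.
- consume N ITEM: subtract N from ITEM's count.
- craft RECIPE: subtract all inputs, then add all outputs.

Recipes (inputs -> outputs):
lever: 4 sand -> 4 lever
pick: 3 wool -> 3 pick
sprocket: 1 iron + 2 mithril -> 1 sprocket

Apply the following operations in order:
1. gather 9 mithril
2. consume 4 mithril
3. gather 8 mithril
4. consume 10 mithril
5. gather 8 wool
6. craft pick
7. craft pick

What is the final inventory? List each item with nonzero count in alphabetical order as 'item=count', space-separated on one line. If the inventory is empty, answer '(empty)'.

Answer: mithril=3 pick=6 wool=2

Derivation:
After 1 (gather 9 mithril): mithril=9
After 2 (consume 4 mithril): mithril=5
After 3 (gather 8 mithril): mithril=13
After 4 (consume 10 mithril): mithril=3
After 5 (gather 8 wool): mithril=3 wool=8
After 6 (craft pick): mithril=3 pick=3 wool=5
After 7 (craft pick): mithril=3 pick=6 wool=2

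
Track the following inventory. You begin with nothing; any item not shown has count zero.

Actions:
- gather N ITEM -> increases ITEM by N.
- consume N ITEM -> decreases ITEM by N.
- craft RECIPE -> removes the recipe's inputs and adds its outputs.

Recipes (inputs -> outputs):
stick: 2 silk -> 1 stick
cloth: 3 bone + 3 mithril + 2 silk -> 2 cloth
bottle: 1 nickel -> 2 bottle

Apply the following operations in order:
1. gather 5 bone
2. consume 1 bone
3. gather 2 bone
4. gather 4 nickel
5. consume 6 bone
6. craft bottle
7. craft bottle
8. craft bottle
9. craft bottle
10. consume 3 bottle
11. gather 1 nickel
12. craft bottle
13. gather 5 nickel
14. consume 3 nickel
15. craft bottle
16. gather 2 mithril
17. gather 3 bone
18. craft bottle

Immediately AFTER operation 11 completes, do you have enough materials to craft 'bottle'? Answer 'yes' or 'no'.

Answer: yes

Derivation:
After 1 (gather 5 bone): bone=5
After 2 (consume 1 bone): bone=4
After 3 (gather 2 bone): bone=6
After 4 (gather 4 nickel): bone=6 nickel=4
After 5 (consume 6 bone): nickel=4
After 6 (craft bottle): bottle=2 nickel=3
After 7 (craft bottle): bottle=4 nickel=2
After 8 (craft bottle): bottle=6 nickel=1
After 9 (craft bottle): bottle=8
After 10 (consume 3 bottle): bottle=5
After 11 (gather 1 nickel): bottle=5 nickel=1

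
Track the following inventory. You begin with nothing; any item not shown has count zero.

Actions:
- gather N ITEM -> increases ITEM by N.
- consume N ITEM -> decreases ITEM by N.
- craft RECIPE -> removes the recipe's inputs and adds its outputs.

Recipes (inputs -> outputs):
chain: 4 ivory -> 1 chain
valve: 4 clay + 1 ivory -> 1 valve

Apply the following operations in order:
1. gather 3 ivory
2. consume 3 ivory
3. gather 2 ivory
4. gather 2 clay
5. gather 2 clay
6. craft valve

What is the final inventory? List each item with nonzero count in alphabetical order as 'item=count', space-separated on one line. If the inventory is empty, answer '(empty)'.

After 1 (gather 3 ivory): ivory=3
After 2 (consume 3 ivory): (empty)
After 3 (gather 2 ivory): ivory=2
After 4 (gather 2 clay): clay=2 ivory=2
After 5 (gather 2 clay): clay=4 ivory=2
After 6 (craft valve): ivory=1 valve=1

Answer: ivory=1 valve=1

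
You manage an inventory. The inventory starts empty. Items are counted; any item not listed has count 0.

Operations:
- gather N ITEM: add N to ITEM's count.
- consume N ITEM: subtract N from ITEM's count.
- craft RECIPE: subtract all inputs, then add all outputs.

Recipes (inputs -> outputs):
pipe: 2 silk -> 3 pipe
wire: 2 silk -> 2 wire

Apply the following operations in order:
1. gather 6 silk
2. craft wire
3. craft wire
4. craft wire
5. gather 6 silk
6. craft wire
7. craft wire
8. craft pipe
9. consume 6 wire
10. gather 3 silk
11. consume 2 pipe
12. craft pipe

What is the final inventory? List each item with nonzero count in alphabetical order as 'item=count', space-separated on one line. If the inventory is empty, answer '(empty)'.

After 1 (gather 6 silk): silk=6
After 2 (craft wire): silk=4 wire=2
After 3 (craft wire): silk=2 wire=4
After 4 (craft wire): wire=6
After 5 (gather 6 silk): silk=6 wire=6
After 6 (craft wire): silk=4 wire=8
After 7 (craft wire): silk=2 wire=10
After 8 (craft pipe): pipe=3 wire=10
After 9 (consume 6 wire): pipe=3 wire=4
After 10 (gather 3 silk): pipe=3 silk=3 wire=4
After 11 (consume 2 pipe): pipe=1 silk=3 wire=4
After 12 (craft pipe): pipe=4 silk=1 wire=4

Answer: pipe=4 silk=1 wire=4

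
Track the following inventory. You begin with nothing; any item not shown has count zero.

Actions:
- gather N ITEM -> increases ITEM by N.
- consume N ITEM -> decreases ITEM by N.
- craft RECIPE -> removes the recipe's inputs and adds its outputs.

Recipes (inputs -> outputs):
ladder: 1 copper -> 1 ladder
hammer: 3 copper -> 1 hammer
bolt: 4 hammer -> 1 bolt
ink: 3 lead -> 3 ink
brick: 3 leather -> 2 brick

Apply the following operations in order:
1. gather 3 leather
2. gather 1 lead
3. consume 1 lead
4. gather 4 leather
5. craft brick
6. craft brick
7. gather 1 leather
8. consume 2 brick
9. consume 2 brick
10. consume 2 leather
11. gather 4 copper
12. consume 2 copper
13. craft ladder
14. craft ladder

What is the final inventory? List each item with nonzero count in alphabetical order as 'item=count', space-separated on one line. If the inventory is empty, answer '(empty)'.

Answer: ladder=2

Derivation:
After 1 (gather 3 leather): leather=3
After 2 (gather 1 lead): lead=1 leather=3
After 3 (consume 1 lead): leather=3
After 4 (gather 4 leather): leather=7
After 5 (craft brick): brick=2 leather=4
After 6 (craft brick): brick=4 leather=1
After 7 (gather 1 leather): brick=4 leather=2
After 8 (consume 2 brick): brick=2 leather=2
After 9 (consume 2 brick): leather=2
After 10 (consume 2 leather): (empty)
After 11 (gather 4 copper): copper=4
After 12 (consume 2 copper): copper=2
After 13 (craft ladder): copper=1 ladder=1
After 14 (craft ladder): ladder=2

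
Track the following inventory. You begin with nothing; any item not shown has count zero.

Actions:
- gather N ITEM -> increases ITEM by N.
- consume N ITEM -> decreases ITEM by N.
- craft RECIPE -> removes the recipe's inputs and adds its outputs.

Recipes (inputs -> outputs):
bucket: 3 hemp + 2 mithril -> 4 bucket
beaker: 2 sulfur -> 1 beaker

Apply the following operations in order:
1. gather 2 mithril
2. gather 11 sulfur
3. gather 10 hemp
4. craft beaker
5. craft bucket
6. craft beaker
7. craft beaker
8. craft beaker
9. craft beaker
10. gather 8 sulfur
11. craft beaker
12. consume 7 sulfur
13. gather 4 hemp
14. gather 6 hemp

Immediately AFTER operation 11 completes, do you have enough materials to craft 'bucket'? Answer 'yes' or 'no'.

Answer: no

Derivation:
After 1 (gather 2 mithril): mithril=2
After 2 (gather 11 sulfur): mithril=2 sulfur=11
After 3 (gather 10 hemp): hemp=10 mithril=2 sulfur=11
After 4 (craft beaker): beaker=1 hemp=10 mithril=2 sulfur=9
After 5 (craft bucket): beaker=1 bucket=4 hemp=7 sulfur=9
After 6 (craft beaker): beaker=2 bucket=4 hemp=7 sulfur=7
After 7 (craft beaker): beaker=3 bucket=4 hemp=7 sulfur=5
After 8 (craft beaker): beaker=4 bucket=4 hemp=7 sulfur=3
After 9 (craft beaker): beaker=5 bucket=4 hemp=7 sulfur=1
After 10 (gather 8 sulfur): beaker=5 bucket=4 hemp=7 sulfur=9
After 11 (craft beaker): beaker=6 bucket=4 hemp=7 sulfur=7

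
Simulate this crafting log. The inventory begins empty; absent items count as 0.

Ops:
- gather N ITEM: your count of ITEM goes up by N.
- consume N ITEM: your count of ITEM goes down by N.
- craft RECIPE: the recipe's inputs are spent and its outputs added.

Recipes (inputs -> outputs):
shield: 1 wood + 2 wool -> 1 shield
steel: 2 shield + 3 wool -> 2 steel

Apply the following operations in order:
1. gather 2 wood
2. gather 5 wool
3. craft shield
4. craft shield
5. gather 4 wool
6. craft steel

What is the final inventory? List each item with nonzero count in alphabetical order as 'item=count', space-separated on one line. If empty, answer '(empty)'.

After 1 (gather 2 wood): wood=2
After 2 (gather 5 wool): wood=2 wool=5
After 3 (craft shield): shield=1 wood=1 wool=3
After 4 (craft shield): shield=2 wool=1
After 5 (gather 4 wool): shield=2 wool=5
After 6 (craft steel): steel=2 wool=2

Answer: steel=2 wool=2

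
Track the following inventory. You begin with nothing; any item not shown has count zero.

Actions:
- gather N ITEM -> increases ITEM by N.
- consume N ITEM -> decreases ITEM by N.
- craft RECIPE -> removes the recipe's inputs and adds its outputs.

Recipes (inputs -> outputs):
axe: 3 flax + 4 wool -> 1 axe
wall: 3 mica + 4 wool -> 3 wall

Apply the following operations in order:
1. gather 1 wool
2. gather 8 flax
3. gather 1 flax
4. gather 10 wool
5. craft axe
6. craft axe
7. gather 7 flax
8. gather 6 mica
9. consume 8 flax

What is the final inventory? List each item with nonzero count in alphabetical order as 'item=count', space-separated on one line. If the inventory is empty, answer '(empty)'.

Answer: axe=2 flax=2 mica=6 wool=3

Derivation:
After 1 (gather 1 wool): wool=1
After 2 (gather 8 flax): flax=8 wool=1
After 3 (gather 1 flax): flax=9 wool=1
After 4 (gather 10 wool): flax=9 wool=11
After 5 (craft axe): axe=1 flax=6 wool=7
After 6 (craft axe): axe=2 flax=3 wool=3
After 7 (gather 7 flax): axe=2 flax=10 wool=3
After 8 (gather 6 mica): axe=2 flax=10 mica=6 wool=3
After 9 (consume 8 flax): axe=2 flax=2 mica=6 wool=3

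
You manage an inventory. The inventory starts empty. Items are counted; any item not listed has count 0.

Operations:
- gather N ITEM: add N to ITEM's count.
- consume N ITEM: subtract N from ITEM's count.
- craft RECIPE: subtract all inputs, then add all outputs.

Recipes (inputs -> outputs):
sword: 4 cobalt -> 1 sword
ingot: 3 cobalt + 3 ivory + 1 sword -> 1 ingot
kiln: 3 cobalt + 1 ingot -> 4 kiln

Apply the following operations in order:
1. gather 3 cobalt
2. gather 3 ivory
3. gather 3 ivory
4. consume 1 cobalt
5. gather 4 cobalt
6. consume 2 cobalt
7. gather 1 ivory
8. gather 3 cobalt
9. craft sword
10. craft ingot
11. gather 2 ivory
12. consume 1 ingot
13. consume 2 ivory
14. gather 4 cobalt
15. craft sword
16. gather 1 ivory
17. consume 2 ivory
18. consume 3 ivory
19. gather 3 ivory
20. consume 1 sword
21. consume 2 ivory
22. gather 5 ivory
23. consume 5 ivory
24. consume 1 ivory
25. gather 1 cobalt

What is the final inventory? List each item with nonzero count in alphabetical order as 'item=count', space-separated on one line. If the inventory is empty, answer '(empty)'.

Answer: cobalt=1

Derivation:
After 1 (gather 3 cobalt): cobalt=3
After 2 (gather 3 ivory): cobalt=3 ivory=3
After 3 (gather 3 ivory): cobalt=3 ivory=6
After 4 (consume 1 cobalt): cobalt=2 ivory=6
After 5 (gather 4 cobalt): cobalt=6 ivory=6
After 6 (consume 2 cobalt): cobalt=4 ivory=6
After 7 (gather 1 ivory): cobalt=4 ivory=7
After 8 (gather 3 cobalt): cobalt=7 ivory=7
After 9 (craft sword): cobalt=3 ivory=7 sword=1
After 10 (craft ingot): ingot=1 ivory=4
After 11 (gather 2 ivory): ingot=1 ivory=6
After 12 (consume 1 ingot): ivory=6
After 13 (consume 2 ivory): ivory=4
After 14 (gather 4 cobalt): cobalt=4 ivory=4
After 15 (craft sword): ivory=4 sword=1
After 16 (gather 1 ivory): ivory=5 sword=1
After 17 (consume 2 ivory): ivory=3 sword=1
After 18 (consume 3 ivory): sword=1
After 19 (gather 3 ivory): ivory=3 sword=1
After 20 (consume 1 sword): ivory=3
After 21 (consume 2 ivory): ivory=1
After 22 (gather 5 ivory): ivory=6
After 23 (consume 5 ivory): ivory=1
After 24 (consume 1 ivory): (empty)
After 25 (gather 1 cobalt): cobalt=1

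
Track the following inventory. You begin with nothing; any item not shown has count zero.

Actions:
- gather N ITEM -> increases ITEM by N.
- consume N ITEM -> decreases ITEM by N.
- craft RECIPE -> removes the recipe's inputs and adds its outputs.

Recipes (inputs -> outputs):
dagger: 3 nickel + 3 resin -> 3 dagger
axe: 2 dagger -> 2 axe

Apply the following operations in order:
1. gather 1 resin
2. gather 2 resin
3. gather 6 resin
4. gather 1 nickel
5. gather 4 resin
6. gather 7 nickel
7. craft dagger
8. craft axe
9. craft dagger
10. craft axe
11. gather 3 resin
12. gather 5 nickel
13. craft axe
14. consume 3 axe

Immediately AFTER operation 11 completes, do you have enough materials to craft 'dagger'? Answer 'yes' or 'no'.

Answer: no

Derivation:
After 1 (gather 1 resin): resin=1
After 2 (gather 2 resin): resin=3
After 3 (gather 6 resin): resin=9
After 4 (gather 1 nickel): nickel=1 resin=9
After 5 (gather 4 resin): nickel=1 resin=13
After 6 (gather 7 nickel): nickel=8 resin=13
After 7 (craft dagger): dagger=3 nickel=5 resin=10
After 8 (craft axe): axe=2 dagger=1 nickel=5 resin=10
After 9 (craft dagger): axe=2 dagger=4 nickel=2 resin=7
After 10 (craft axe): axe=4 dagger=2 nickel=2 resin=7
After 11 (gather 3 resin): axe=4 dagger=2 nickel=2 resin=10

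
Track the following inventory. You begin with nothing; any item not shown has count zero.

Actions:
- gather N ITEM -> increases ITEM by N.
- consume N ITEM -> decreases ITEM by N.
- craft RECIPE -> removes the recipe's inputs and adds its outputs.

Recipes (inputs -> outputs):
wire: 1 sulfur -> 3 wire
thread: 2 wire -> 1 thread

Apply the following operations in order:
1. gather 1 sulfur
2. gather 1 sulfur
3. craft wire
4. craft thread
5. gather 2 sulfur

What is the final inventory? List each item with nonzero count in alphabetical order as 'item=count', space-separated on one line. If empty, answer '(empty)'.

After 1 (gather 1 sulfur): sulfur=1
After 2 (gather 1 sulfur): sulfur=2
After 3 (craft wire): sulfur=1 wire=3
After 4 (craft thread): sulfur=1 thread=1 wire=1
After 5 (gather 2 sulfur): sulfur=3 thread=1 wire=1

Answer: sulfur=3 thread=1 wire=1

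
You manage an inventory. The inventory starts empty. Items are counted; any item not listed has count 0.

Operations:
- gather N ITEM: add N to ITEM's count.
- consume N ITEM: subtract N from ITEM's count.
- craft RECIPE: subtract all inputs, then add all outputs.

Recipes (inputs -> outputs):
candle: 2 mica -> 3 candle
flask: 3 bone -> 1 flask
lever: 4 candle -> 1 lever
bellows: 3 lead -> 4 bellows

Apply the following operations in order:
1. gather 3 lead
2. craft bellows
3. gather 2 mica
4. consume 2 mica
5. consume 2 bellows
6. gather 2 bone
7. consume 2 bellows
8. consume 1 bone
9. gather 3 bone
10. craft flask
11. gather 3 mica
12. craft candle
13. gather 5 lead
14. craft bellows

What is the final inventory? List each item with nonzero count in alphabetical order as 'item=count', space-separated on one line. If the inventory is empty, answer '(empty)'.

Answer: bellows=4 bone=1 candle=3 flask=1 lead=2 mica=1

Derivation:
After 1 (gather 3 lead): lead=3
After 2 (craft bellows): bellows=4
After 3 (gather 2 mica): bellows=4 mica=2
After 4 (consume 2 mica): bellows=4
After 5 (consume 2 bellows): bellows=2
After 6 (gather 2 bone): bellows=2 bone=2
After 7 (consume 2 bellows): bone=2
After 8 (consume 1 bone): bone=1
After 9 (gather 3 bone): bone=4
After 10 (craft flask): bone=1 flask=1
After 11 (gather 3 mica): bone=1 flask=1 mica=3
After 12 (craft candle): bone=1 candle=3 flask=1 mica=1
After 13 (gather 5 lead): bone=1 candle=3 flask=1 lead=5 mica=1
After 14 (craft bellows): bellows=4 bone=1 candle=3 flask=1 lead=2 mica=1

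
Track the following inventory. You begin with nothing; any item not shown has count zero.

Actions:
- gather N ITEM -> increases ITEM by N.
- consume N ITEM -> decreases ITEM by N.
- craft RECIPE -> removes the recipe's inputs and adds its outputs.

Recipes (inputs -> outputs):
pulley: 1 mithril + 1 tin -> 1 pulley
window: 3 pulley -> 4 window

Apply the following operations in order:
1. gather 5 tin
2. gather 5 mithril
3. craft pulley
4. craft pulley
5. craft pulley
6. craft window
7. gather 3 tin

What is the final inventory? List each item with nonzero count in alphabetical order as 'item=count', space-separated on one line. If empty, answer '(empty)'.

After 1 (gather 5 tin): tin=5
After 2 (gather 5 mithril): mithril=5 tin=5
After 3 (craft pulley): mithril=4 pulley=1 tin=4
After 4 (craft pulley): mithril=3 pulley=2 tin=3
After 5 (craft pulley): mithril=2 pulley=3 tin=2
After 6 (craft window): mithril=2 tin=2 window=4
After 7 (gather 3 tin): mithril=2 tin=5 window=4

Answer: mithril=2 tin=5 window=4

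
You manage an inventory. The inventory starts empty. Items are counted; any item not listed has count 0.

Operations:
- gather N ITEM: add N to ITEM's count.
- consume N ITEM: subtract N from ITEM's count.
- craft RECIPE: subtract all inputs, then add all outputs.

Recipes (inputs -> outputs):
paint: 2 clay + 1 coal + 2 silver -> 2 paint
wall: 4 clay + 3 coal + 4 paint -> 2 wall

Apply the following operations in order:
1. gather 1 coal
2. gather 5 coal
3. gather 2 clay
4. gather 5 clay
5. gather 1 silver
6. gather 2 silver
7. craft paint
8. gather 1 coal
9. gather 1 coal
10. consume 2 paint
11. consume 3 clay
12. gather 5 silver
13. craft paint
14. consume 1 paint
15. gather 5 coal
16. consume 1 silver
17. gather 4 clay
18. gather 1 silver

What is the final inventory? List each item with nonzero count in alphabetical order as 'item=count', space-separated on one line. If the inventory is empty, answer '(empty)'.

Answer: clay=4 coal=11 paint=1 silver=4

Derivation:
After 1 (gather 1 coal): coal=1
After 2 (gather 5 coal): coal=6
After 3 (gather 2 clay): clay=2 coal=6
After 4 (gather 5 clay): clay=7 coal=6
After 5 (gather 1 silver): clay=7 coal=6 silver=1
After 6 (gather 2 silver): clay=7 coal=6 silver=3
After 7 (craft paint): clay=5 coal=5 paint=2 silver=1
After 8 (gather 1 coal): clay=5 coal=6 paint=2 silver=1
After 9 (gather 1 coal): clay=5 coal=7 paint=2 silver=1
After 10 (consume 2 paint): clay=5 coal=7 silver=1
After 11 (consume 3 clay): clay=2 coal=7 silver=1
After 12 (gather 5 silver): clay=2 coal=7 silver=6
After 13 (craft paint): coal=6 paint=2 silver=4
After 14 (consume 1 paint): coal=6 paint=1 silver=4
After 15 (gather 5 coal): coal=11 paint=1 silver=4
After 16 (consume 1 silver): coal=11 paint=1 silver=3
After 17 (gather 4 clay): clay=4 coal=11 paint=1 silver=3
After 18 (gather 1 silver): clay=4 coal=11 paint=1 silver=4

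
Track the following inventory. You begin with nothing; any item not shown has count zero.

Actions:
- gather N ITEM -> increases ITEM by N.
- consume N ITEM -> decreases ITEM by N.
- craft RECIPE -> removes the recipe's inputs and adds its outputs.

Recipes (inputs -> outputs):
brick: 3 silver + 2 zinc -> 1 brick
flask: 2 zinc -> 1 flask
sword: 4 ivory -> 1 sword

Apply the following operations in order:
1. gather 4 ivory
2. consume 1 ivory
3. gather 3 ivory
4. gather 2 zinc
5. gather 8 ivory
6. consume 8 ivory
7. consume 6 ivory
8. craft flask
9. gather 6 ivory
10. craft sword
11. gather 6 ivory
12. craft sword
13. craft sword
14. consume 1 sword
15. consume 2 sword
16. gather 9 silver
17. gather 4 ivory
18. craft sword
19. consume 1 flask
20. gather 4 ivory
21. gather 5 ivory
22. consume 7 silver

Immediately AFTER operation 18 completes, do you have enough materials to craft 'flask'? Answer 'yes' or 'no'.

After 1 (gather 4 ivory): ivory=4
After 2 (consume 1 ivory): ivory=3
After 3 (gather 3 ivory): ivory=6
After 4 (gather 2 zinc): ivory=6 zinc=2
After 5 (gather 8 ivory): ivory=14 zinc=2
After 6 (consume 8 ivory): ivory=6 zinc=2
After 7 (consume 6 ivory): zinc=2
After 8 (craft flask): flask=1
After 9 (gather 6 ivory): flask=1 ivory=6
After 10 (craft sword): flask=1 ivory=2 sword=1
After 11 (gather 6 ivory): flask=1 ivory=8 sword=1
After 12 (craft sword): flask=1 ivory=4 sword=2
After 13 (craft sword): flask=1 sword=3
After 14 (consume 1 sword): flask=1 sword=2
After 15 (consume 2 sword): flask=1
After 16 (gather 9 silver): flask=1 silver=9
After 17 (gather 4 ivory): flask=1 ivory=4 silver=9
After 18 (craft sword): flask=1 silver=9 sword=1

Answer: no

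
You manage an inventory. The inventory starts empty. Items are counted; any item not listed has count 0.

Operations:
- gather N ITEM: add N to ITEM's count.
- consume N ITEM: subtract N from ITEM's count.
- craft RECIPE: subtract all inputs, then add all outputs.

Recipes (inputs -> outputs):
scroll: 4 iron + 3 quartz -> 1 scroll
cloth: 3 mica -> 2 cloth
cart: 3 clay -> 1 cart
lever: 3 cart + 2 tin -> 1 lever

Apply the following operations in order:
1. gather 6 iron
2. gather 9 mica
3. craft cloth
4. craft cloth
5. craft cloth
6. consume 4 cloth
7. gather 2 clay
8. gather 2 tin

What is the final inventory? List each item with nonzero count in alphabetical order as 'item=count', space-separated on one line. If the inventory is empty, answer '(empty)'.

Answer: clay=2 cloth=2 iron=6 tin=2

Derivation:
After 1 (gather 6 iron): iron=6
After 2 (gather 9 mica): iron=6 mica=9
After 3 (craft cloth): cloth=2 iron=6 mica=6
After 4 (craft cloth): cloth=4 iron=6 mica=3
After 5 (craft cloth): cloth=6 iron=6
After 6 (consume 4 cloth): cloth=2 iron=6
After 7 (gather 2 clay): clay=2 cloth=2 iron=6
After 8 (gather 2 tin): clay=2 cloth=2 iron=6 tin=2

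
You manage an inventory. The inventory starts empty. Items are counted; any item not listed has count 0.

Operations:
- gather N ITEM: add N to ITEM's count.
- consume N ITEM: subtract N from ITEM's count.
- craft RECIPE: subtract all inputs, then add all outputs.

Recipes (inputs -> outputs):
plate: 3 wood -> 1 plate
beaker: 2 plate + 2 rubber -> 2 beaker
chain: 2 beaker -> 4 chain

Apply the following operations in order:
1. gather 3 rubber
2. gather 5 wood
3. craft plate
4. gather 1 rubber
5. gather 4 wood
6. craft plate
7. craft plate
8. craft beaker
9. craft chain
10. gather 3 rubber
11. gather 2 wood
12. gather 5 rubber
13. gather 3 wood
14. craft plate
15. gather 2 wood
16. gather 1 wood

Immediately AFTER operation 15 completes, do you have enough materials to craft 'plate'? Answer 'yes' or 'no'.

After 1 (gather 3 rubber): rubber=3
After 2 (gather 5 wood): rubber=3 wood=5
After 3 (craft plate): plate=1 rubber=3 wood=2
After 4 (gather 1 rubber): plate=1 rubber=4 wood=2
After 5 (gather 4 wood): plate=1 rubber=4 wood=6
After 6 (craft plate): plate=2 rubber=4 wood=3
After 7 (craft plate): plate=3 rubber=4
After 8 (craft beaker): beaker=2 plate=1 rubber=2
After 9 (craft chain): chain=4 plate=1 rubber=2
After 10 (gather 3 rubber): chain=4 plate=1 rubber=5
After 11 (gather 2 wood): chain=4 plate=1 rubber=5 wood=2
After 12 (gather 5 rubber): chain=4 plate=1 rubber=10 wood=2
After 13 (gather 3 wood): chain=4 plate=1 rubber=10 wood=5
After 14 (craft plate): chain=4 plate=2 rubber=10 wood=2
After 15 (gather 2 wood): chain=4 plate=2 rubber=10 wood=4

Answer: yes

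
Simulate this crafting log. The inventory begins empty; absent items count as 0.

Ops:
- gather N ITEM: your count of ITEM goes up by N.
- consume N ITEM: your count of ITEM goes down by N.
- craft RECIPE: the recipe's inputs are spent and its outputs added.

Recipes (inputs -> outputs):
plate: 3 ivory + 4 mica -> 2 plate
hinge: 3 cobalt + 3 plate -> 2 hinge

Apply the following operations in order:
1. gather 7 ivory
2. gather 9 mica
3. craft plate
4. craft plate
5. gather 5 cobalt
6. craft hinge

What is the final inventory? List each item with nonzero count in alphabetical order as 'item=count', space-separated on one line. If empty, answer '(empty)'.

After 1 (gather 7 ivory): ivory=7
After 2 (gather 9 mica): ivory=7 mica=9
After 3 (craft plate): ivory=4 mica=5 plate=2
After 4 (craft plate): ivory=1 mica=1 plate=4
After 5 (gather 5 cobalt): cobalt=5 ivory=1 mica=1 plate=4
After 6 (craft hinge): cobalt=2 hinge=2 ivory=1 mica=1 plate=1

Answer: cobalt=2 hinge=2 ivory=1 mica=1 plate=1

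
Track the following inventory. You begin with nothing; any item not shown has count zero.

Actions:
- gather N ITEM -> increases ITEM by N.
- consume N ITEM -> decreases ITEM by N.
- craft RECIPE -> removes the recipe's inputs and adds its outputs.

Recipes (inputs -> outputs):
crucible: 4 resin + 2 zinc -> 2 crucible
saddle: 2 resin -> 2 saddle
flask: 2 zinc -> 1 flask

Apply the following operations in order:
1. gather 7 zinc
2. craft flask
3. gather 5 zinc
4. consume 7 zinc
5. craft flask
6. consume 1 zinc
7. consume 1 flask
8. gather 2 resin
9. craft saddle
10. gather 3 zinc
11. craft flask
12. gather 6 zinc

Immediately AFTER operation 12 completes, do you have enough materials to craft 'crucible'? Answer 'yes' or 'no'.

Answer: no

Derivation:
After 1 (gather 7 zinc): zinc=7
After 2 (craft flask): flask=1 zinc=5
After 3 (gather 5 zinc): flask=1 zinc=10
After 4 (consume 7 zinc): flask=1 zinc=3
After 5 (craft flask): flask=2 zinc=1
After 6 (consume 1 zinc): flask=2
After 7 (consume 1 flask): flask=1
After 8 (gather 2 resin): flask=1 resin=2
After 9 (craft saddle): flask=1 saddle=2
After 10 (gather 3 zinc): flask=1 saddle=2 zinc=3
After 11 (craft flask): flask=2 saddle=2 zinc=1
After 12 (gather 6 zinc): flask=2 saddle=2 zinc=7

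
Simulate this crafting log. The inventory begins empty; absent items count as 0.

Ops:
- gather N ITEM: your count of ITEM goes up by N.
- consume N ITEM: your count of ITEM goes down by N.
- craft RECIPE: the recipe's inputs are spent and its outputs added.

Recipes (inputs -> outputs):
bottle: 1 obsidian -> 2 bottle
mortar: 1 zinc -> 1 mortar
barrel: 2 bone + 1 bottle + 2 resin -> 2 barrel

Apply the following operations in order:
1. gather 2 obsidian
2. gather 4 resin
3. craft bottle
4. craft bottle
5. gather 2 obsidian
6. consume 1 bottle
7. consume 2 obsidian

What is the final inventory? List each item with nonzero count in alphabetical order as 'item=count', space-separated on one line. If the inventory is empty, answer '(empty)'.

Answer: bottle=3 resin=4

Derivation:
After 1 (gather 2 obsidian): obsidian=2
After 2 (gather 4 resin): obsidian=2 resin=4
After 3 (craft bottle): bottle=2 obsidian=1 resin=4
After 4 (craft bottle): bottle=4 resin=4
After 5 (gather 2 obsidian): bottle=4 obsidian=2 resin=4
After 6 (consume 1 bottle): bottle=3 obsidian=2 resin=4
After 7 (consume 2 obsidian): bottle=3 resin=4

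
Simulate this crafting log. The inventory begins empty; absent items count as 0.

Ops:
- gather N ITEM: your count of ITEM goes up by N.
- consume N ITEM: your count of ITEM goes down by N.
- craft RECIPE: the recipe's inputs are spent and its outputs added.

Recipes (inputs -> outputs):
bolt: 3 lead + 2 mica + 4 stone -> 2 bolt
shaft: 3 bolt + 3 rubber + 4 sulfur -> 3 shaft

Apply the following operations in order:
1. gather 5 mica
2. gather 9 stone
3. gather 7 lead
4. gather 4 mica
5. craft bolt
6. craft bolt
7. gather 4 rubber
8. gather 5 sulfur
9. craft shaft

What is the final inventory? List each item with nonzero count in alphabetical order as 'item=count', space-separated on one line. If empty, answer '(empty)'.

After 1 (gather 5 mica): mica=5
After 2 (gather 9 stone): mica=5 stone=9
After 3 (gather 7 lead): lead=7 mica=5 stone=9
After 4 (gather 4 mica): lead=7 mica=9 stone=9
After 5 (craft bolt): bolt=2 lead=4 mica=7 stone=5
After 6 (craft bolt): bolt=4 lead=1 mica=5 stone=1
After 7 (gather 4 rubber): bolt=4 lead=1 mica=5 rubber=4 stone=1
After 8 (gather 5 sulfur): bolt=4 lead=1 mica=5 rubber=4 stone=1 sulfur=5
After 9 (craft shaft): bolt=1 lead=1 mica=5 rubber=1 shaft=3 stone=1 sulfur=1

Answer: bolt=1 lead=1 mica=5 rubber=1 shaft=3 stone=1 sulfur=1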